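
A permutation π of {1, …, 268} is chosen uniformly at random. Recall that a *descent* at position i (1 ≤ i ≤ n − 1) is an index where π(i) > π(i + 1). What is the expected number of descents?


Write X = Σ X_I over i = 1, …, 267, with X_I the indicator of one descent.
There are 267 indicators.
For each fixed i, the pair (π(i), π(i+1)) is a uniformly random ordered pair of distinct values from {1, …, 268}; by symmetry P[π(i) > π(i+1)] = 1/2.
By linearity: E[X] = 267 · (1/2) = (268 − 1) · (1/2) = 267/2 ≈ 133.500000.

E[X] = 267/2 = 133.500000.


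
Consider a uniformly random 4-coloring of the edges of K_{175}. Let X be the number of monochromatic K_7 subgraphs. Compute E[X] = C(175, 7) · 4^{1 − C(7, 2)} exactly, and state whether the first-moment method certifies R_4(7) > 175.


E[X] = C(175, 7) · 4^{1 − 21} = 883208107275 · 4^{−20} = 883208107275/1099511627776.
As a reduced fraction: E[X] = 883208107275/1099511627776 ≈ 0.8032731.
Is E[X] < 1? YES.
Since E[X] < 1, there exists a 4-coloring of K_{175} with no monochromatic K_7; hence R_4(7) > 175.

E[X] = 883208107275/1099511627776 ≈ 0.8032731; E[X] < 1, so R_4(7) > 175.


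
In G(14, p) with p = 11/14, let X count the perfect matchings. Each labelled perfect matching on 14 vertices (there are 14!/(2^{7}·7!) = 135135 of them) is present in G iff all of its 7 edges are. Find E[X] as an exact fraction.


K_14 has 14!/(2^{7}·7!) = 135135 labelled perfect matchings.
For each such perfect matching H, let X_H = 1 if all 7 edges of H are present in G. Then P[X_H = 1] = p^{7} = (11/14)^{7} = 19487171/105413504.
Summing the indicators: E[X] = Σ_H E[X_H] = 135135 · p^{7} = 135135 · 19487171/105413504 = 376199836155/15059072.
Numerically: E[X] ≈ 24982.

E[X] = 135135 · (11/14)^{7} = 376199836155/15059072 ≈ 24982.


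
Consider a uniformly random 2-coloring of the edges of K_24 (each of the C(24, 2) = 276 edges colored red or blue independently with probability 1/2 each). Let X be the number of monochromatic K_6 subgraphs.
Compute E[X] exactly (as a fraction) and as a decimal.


Let X = Σ_S X_S over the C(24, 6) = 134596 subsets S of size 6, where X_S = 1 if the K_6 on S is monochromatic.
For a fixed S, the K_6 on S has C(6, 2) = 15 edges. P[all 15 edges red] = (1/2)^15, and likewise for blue, so P[monochromatic] = 2·(1/2)^15 = 2^{1 − 15} = 1/16384.
By linearity of expectation: E[X] = C(24, 6) · 2^{1 − 15} = 134596 · 1/16384 = 33649/4096.
Numerically: E[X] ≈ 8.215.

E[X] = C(24,6)·2^(1−C(6,2)) = 33649/4096 ≈ 8.215.


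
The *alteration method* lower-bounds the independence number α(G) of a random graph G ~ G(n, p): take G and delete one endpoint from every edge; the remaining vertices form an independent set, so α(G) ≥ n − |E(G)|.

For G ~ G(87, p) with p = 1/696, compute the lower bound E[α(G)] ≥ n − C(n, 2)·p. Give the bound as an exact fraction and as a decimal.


E[|E(G)|] = C(87, 2)·p = 3741 · (1/696) = 43/8.
E[α(G)] ≥ n − E[|E(G)|] = 87 − 43/8 = 653/8.
Numerically: ≈ 81.6250.
(This is only a lower bound; the true E[α(G)] may be larger.)

E[α(G)] ≥ 653/8 ≈ 81.6250.


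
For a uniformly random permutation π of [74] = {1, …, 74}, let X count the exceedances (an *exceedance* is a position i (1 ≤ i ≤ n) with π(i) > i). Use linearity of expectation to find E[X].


Write X = Σ_{i=1}^{74} X_i, where X_i = 1_{π(i) > i}.
For each fixed i, π(i) is uniform over {1, …, 74} (marginal of a uniform permutation), so P[π(i) > i] = (n − i)/n. Summing: Σ_{i=1}^{74} (n − i)/n = (0 + 1 + … + 73)/74 = 74(74 − 1)/(2·74) = (74 − 1)/2.
Hence E[X] = Σ_{i=1}^{74} (74 − i)/74 = 73/2 ≈ 36.500000.

E[X] = 73/2 = 36.500000.


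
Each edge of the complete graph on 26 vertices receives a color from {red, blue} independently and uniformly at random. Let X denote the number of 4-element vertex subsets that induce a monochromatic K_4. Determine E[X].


Let X = Σ_S X_S over the C(26, 4) = 14950 subsets S of size 4, where X_S = 1 if the K_4 on S is monochromatic.
For a fixed S, the K_4 on S has C(4, 2) = 6 edges. P[all 6 edges red] = (1/2)^6, and likewise for blue, so P[monochromatic] = 2·(1/2)^6 = 2^{1 − 6} = 1/32.
By linearity of expectation: E[X] = C(26, 4) · 2^{1 − 6} = 14950 · 1/32 = 7475/16.
Numerically: E[X] ≈ 467.18750.

E[X] = C(26,4)·2^(1−C(4,2)) = 7475/16 ≈ 467.18750.


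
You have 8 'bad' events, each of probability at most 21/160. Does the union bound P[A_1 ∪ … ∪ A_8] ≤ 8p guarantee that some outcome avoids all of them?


Union bound: P[∪_{i=1}^{8} A_i] ≤ Σ_i P[A_i] ≤ 8·p = 8·(21/160) = 21/20.
Numerically: 21/20 ≈ 1.0500000.
Is 21/20 < 1? NO.
Since the bound 21/20 is ≥ 1, the union bound is uninformative here; it does NOT by itself certify existence.

8·p = 21/20 ≈ 1.0500000; existence NOT certified by the union bound.


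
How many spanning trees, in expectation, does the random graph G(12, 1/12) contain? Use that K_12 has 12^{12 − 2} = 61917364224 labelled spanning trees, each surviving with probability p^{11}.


K_12 has 12^{12 − 2} = 61917364224 labelled spanning trees.
For each such spanning tree H, let X_H = 1 if all 11 edges of H are present in G. Then P[X_H = 1] = p^{11} = (1/12)^{11} = 1/743008370688.
Summing the indicators: E[X] = Σ_H E[X_H] = 61917364224 · p^{11} = 61917364224 · 1/743008370688 = 1/12.
Numerically: E[X] ≈ 0.0833333.

E[X] = 61917364224 · (1/12)^{11} = 1/12 ≈ 0.0833333.


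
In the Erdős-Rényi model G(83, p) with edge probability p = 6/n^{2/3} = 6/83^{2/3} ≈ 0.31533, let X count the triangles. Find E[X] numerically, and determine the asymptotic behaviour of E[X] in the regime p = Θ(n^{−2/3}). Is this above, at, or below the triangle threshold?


Number of potential triangles: C(83, 3) = 91881.
Each occurs with probability p³ ≈ (0.31533)³ ≈ 3.13543330e-02.
By linearity: E[X] = C(83, 3)·p³ ≈ 91881 · 3.13543330e-02 ≈ 2880.867470.
Since α = 2/3 < 1, p = c/n^{2/3} ≫ 1/n is above the triangle threshold p ~ 1/n. Asymptotically E[X] ~ (c³/6)·n^{3(1−α)} = (6³/6)·n^{1} → ∞; triangles are abundant w.h.p.

E[X] ≈ 2880.867470; in regime p = Θ(1/n^{2/3}) E[X] diverges (above the triangle threshold p ~ 1/n).


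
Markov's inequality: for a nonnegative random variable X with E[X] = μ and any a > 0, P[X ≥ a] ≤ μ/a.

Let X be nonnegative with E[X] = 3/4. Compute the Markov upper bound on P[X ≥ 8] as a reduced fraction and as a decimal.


μ = E[X] = 3/4, a = 8.
Markov: P[X ≥ 8] ≤ μ/a = (3/4)/8 = 3/32.
Numerically: ≈ 0.093750.
(Since a = 8 > μ = 0.750000, the bound 3/32 is < 1 and informative.)

P[X ≥ 8] ≤ 3/32 ≈ 0.093750.


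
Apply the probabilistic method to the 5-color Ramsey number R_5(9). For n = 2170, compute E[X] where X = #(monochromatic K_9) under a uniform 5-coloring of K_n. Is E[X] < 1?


E[X] = C(2170, 9) · 5^{1 − 36} = 2891746779868845075610510 · 5^{−35} = 2891746779868845075610510/2910383045673370361328125.
As a reduced fraction: E[X] = 578349355973769015122102/582076609134674072265625 ≈ 0.9936.
Is E[X] < 1? YES.
Since E[X] < 1, there exists a 5-coloring of K_{2170} with no monochromatic K_9; hence R_5(9) > 2170.

E[X] = 578349355973769015122102/582076609134674072265625 ≈ 0.9936; E[X] < 1, so R_5(9) > 2170.


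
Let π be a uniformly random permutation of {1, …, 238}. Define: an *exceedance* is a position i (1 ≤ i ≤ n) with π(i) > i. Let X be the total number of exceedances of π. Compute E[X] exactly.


Write X = Σ_{i=1}^{238} X_i, where X_i = 1_{π(i) > i}.
For each fixed i, π(i) is uniform over {1, …, 238} (marginal of a uniform permutation), so P[π(i) > i] = (n − i)/n. Summing: Σ_{i=1}^{238} (n − i)/n = (0 + 1 + … + 237)/238 = 238(238 − 1)/(2·238) = (238 − 1)/2.
Hence E[X] = Σ_{i=1}^{238} (238 − i)/238 = 237/2 ≈ 118.50000.

E[X] = 237/2 = 118.50000.


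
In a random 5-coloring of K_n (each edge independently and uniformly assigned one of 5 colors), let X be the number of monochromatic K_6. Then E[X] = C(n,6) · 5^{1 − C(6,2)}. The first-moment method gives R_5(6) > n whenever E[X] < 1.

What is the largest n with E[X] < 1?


We need C(n, 6) · 5^{1 − 15} < 1, i.e. C(n, 6) < 5^{15 − 1} = 6103515625.
Check values of n near the boundary:
  n = 125: C(125, 6) = 4690625500; 4690625500 < 6103515625? YES
  n = 126: C(126, 6) = 4925156775; 4925156775 < 6103515625? YES
  n = 127: C(127, 6) = 5169379425; 5169379425 < 6103515625? YES
  n = 128: C(128, 6) = 5423611200; 5423611200 < 6103515625? YES
  n = 129: C(129, 6) = 5688177600; 5688177600 < 6103515625? YES
  n = 130: C(130, 6) = 5963412000; 5963412000 < 6103515625? YES
  n = 131: C(131, 6) = 6249655776; 6249655776 < 6103515625? NO
  n = 132: C(132, 6) = 6547258432; 6547258432 < 6103515625? NO
The largest n with C(n, 6) < 6103515625 is n = 130 (where E[X] = 47707296/48828125 ≈ 0.9770454). Hence R_5(6) > 130, i.e. R_5(6) ≥ 131.

Largest n = 130; hence R_5(6) > 130.


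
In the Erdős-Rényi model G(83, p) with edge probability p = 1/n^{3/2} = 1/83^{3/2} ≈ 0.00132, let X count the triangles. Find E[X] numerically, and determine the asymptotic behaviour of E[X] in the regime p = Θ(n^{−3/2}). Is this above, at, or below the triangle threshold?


Number of potential triangles: C(83, 3) = 91881.
Each occurs with probability p³ ≈ (0.00132)³ ≈ 2.31286e-09.
By linearity: E[X] = C(83, 3)·p³ ≈ 91881 · 2.31286e-09 ≈ 0.000.
Since α = 3/2 > 1, p = c/n^{3/2} = o(1/n) is below the triangle threshold p ~ 1/n. Asymptotically E[X] ~ (c³/6)·n^{3(1−α)} = (1³/6)·n^{-1.5} → 0, so by Markov's inequality G has no triangles w.h.p.

E[X] ≈ 0.000; in regime p = Θ(1/n^{3/2}) E[X] tends to 0 (below the triangle threshold p ~ 1/n).


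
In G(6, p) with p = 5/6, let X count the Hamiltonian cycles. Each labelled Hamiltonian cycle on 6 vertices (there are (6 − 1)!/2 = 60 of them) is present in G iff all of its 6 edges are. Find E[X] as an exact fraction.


K_6 has (6 − 1)!/2 = 60 labelled Hamiltonian cycles.
For each such Hamiltonian cycle H, let X_H = 1 if all 6 edges of H are present in G. Then P[X_H = 1] = p^{6} = (5/6)^{6} = 15625/46656.
Summing the indicators: E[X] = Σ_H E[X_H] = 60 · p^{6} = 60 · 15625/46656 = 78125/3888.
Numerically: E[X] ≈ 20.094.

E[X] = 60 · (5/6)^{6} = 78125/3888 ≈ 20.094.


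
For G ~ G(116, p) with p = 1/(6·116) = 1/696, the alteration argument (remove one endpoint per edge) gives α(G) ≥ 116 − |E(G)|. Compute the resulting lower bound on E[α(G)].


E[|E(G)|] = C(116, 2)·p = 6670 · (1/696) = 115/12.
E[α(G)] ≥ n − E[|E(G)|] = 116 − 115/12 = 1277/12.
Numerically: ≈ 106.416667.
(This is only a lower bound; the true E[α(G)] may be larger.)

E[α(G)] ≥ 1277/12 ≈ 106.416667.


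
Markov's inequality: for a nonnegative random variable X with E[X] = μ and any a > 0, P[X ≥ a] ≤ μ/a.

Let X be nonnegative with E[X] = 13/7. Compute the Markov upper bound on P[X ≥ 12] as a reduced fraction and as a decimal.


μ = E[X] = 13/7, a = 12.
Markov: P[X ≥ 12] ≤ μ/a = (13/7)/12 = 13/84.
Numerically: ≈ 0.15476.
(Since a = 12 > μ = 1.85714, the bound 13/84 is < 1 and informative.)

P[X ≥ 12] ≤ 13/84 ≈ 0.15476.


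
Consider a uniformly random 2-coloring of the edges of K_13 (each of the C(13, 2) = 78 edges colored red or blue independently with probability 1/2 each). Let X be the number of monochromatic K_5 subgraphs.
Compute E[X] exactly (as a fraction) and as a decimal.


Let X = Σ_S X_S over the C(13, 5) = 1287 subsets S of size 5, where X_S = 1 if the K_5 on S is monochromatic.
For a fixed S, the K_5 on S has C(5, 2) = 10 edges. P[all 10 edges red] = (1/2)^10, and likewise for blue, so P[monochromatic] = 2·(1/2)^10 = 2^{1 − 10} = 1/512.
Summing: E[X] = C(13, 5) · 2^{1 − 10} = 1287 · 1/512 = 1287/512.
Numerically: E[X] ≈ 2.513672.

E[X] = C(13,5)·2^(1−C(5,2)) = 1287/512 ≈ 2.513672.


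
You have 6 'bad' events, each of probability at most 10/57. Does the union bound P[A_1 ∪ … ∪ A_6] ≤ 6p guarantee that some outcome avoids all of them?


Union bound: P[∪_{i=1}^{6} A_i] ≤ Σ_i P[A_i] ≤ 6·p = 6·(10/57) = 20/19.
Numerically: 20/19 ≈ 1.053.
Is 20/19 < 1? NO.
Since the bound 20/19 is ≥ 1, the union bound is uninformative here; it does NOT by itself certify existence.

6·p = 20/19 ≈ 1.053; existence NOT certified by the union bound.


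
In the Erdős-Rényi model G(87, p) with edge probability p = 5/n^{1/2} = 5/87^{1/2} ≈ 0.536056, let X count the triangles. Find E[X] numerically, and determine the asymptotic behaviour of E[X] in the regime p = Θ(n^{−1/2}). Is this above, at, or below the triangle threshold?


Number of potential triangles: C(87, 3) = 105995.
Each occurs with probability p³ ≈ (0.536056)³ ≈ 1.54039157e-01.
By linearity: E[X] = C(87, 3)·p³ ≈ 105995 · 1.54039157e-01 ≈ 16327.380478.
Since α = 1/2 < 1, p = c/n^{1/2} ≫ 1/n is above the triangle threshold p ~ 1/n. Asymptotically E[X] ~ (c³/6)·n^{3(1−α)} = (5³/6)·n^{1.5} → ∞; triangles are abundant w.h.p.

E[X] ≈ 16327.380478; in regime p = Θ(1/n^{1/2}) E[X] diverges (above the triangle threshold p ~ 1/n).


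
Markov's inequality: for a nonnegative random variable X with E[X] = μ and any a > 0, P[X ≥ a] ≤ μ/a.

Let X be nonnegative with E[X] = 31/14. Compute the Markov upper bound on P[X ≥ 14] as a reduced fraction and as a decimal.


μ = E[X] = 31/14, a = 14.
Markov: P[X ≥ 14] ≤ μ/a = (31/14)/14 = 31/196.
Numerically: ≈ 0.158163.
(Since a = 14 > μ = 2.214286, the bound 31/196 is < 1 and informative.)

P[X ≥ 14] ≤ 31/196 ≈ 0.158163.


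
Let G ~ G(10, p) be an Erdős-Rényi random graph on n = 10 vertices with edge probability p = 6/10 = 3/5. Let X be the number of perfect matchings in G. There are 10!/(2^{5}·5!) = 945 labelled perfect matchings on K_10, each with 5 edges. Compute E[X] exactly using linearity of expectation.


K_10 has 10!/(2^{5}·5!) = 945 labelled perfect matchings.
For each such perfect matching H, let X_H = 1 if all 5 edges of H are present in G. Then P[X_H = 1] = p^{5} = (3/5)^{5} = 243/3125.
By linearity: E[X] = Σ_H E[X_H] = 945 · p^{5} = 945 · 243/3125 = 45927/625.
Numerically: E[X] ≈ 73.5.

E[X] = 945 · (3/5)^{5} = 45927/625 ≈ 73.5.


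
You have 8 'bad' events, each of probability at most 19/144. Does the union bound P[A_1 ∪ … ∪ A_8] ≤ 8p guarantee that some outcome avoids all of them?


Union bound: P[∪_{i=1}^{8} A_i] ≤ Σ_i P[A_i] ≤ 8·p = 8·(19/144) = 19/18.
Numerically: 19/18 ≈ 1.055556.
Is 19/18 < 1? NO.
Since the bound 19/18 is ≥ 1, the union bound is uninformative here; it does NOT by itself certify existence.

8·p = 19/18 ≈ 1.055556; existence NOT certified by the union bound.


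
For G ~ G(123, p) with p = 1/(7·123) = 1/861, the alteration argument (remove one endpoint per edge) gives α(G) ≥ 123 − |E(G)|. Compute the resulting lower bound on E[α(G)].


E[|E(G)|] = C(123, 2)·p = 7503 · (1/861) = 61/7.
E[α(G)] ≥ n − E[|E(G)|] = 123 − 61/7 = 800/7.
Numerically: ≈ 114.2857.
(This is only a lower bound; the true E[α(G)] may be larger.)

E[α(G)] ≥ 800/7 ≈ 114.2857.


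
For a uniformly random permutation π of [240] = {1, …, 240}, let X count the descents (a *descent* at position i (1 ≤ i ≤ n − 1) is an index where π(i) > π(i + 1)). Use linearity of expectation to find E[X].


Write X = Σ X_I over i = 1, …, 239, with X_I the indicator of one descent.
There are 239 indicators.
For each fixed i, the pair (π(i), π(i+1)) is a uniformly random ordered pair of distinct values from {1, …, 240}; by symmetry P[π(i) > π(i+1)] = 1/2.
By linearity: E[X] = 239 · (1/2) = (240 − 1) · (1/2) = 239/2 ≈ 119.5000.

E[X] = 239/2 = 119.5000.


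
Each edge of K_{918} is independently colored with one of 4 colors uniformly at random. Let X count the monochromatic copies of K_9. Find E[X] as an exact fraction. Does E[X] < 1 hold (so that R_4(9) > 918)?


E[X] = C(918, 9) · 4^{1 − 36} = 1226696518272037432620 · 4^{−35} = 1226696518272037432620/1180591620717411303424.
As a reduced fraction: E[X] = 306674129568009358155/295147905179352825856 ≈ 1.0390524.
Is E[X] < 1? NO.
Since E[X] ≥ 1, the first-moment bound is inconclusive at n = 918; it does NOT by itself certify R_4(9) > 918.

E[X] = 306674129568009358155/295147905179352825856 ≈ 1.0390524; E[X] ≥ 1; first-moment method inconclusive here.


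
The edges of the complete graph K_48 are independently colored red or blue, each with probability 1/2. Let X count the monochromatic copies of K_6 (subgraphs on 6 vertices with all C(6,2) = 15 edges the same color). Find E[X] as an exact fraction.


Let X = Σ_S X_S over the C(48, 6) = 12271512 subsets S of size 6, where X_S = 1 if the K_6 on S is monochromatic.
For a fixed S, the K_6 on S has C(6, 2) = 15 edges. P[all 15 edges red] = (1/2)^15, and likewise for blue, so P[monochromatic] = 2·(1/2)^15 = 2^{1 − 15} = 1/16384.
Summing: E[X] = C(48, 6) · 2^{1 − 15} = 12271512 · 1/16384 = 1533939/2048.
Numerically: E[X] ≈ 748.99365.

E[X] = C(48,6)·2^(1−C(6,2)) = 1533939/2048 ≈ 748.99365.


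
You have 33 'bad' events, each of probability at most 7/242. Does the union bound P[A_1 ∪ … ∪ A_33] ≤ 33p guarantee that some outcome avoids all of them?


Union bound: P[∪_{i=1}^{33} A_i] ≤ Σ_i P[A_i] ≤ 33·p = 33·(7/242) = 21/22.
Numerically: 21/22 ≈ 0.95455.
Is 21/22 < 1? YES.
Since P[∪ A_i] ≤ 21/22 < 1, the complement has P[∩ A_i^c] ≥ 1 − 21/22 = 1/22 > 0, so some outcome avoids every A_i.

33·p = 21/22 ≈ 0.95455; existence CERTIFIED by the union bound.


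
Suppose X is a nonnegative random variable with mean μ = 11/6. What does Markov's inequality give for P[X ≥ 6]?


μ = E[X] = 11/6, a = 6.
Markov: P[X ≥ 6] ≤ μ/a = (11/6)/6 = 11/36.
Numerically: ≈ 0.30556.
(Since a = 6 > μ = 1.83333, the bound 11/36 is < 1 and informative.)

P[X ≥ 6] ≤ 11/36 ≈ 0.30556.


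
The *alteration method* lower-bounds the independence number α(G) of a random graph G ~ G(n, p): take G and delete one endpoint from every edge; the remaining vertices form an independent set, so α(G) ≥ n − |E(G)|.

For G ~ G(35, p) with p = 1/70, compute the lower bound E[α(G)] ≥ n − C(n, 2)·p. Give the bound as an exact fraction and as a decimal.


E[|E(G)|] = C(35, 2)·p = 595 · (1/70) = 17/2.
E[α(G)] ≥ n − E[|E(G)|] = 35 − 17/2 = 53/2.
Numerically: ≈ 26.50000.
(This is only a lower bound; the true E[α(G)] may be larger.)

E[α(G)] ≥ 53/2 ≈ 26.50000.


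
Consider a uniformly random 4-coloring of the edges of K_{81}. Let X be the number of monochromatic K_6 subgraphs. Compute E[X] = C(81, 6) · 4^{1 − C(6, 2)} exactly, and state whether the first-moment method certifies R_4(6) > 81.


E[X] = C(81, 6) · 4^{1 − 15} = 324540216 · 4^{−14} = 324540216/268435456.
As a reduced fraction: E[X] = 40567527/33554432 ≈ 1.20901.
Is E[X] < 1? NO.
Since E[X] ≥ 1, the first-moment bound is inconclusive at n = 81; it does NOT by itself certify R_4(6) > 81.

E[X] = 40567527/33554432 ≈ 1.20901; E[X] ≥ 1; first-moment method inconclusive here.


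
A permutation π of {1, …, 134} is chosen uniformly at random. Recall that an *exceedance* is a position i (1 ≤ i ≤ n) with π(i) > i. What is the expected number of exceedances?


Write X = Σ_{i=1}^{134} X_i, where X_i = 1_{π(i) > i}.
For each fixed i, π(i) is uniform over {1, …, 134} (marginal of a uniform permutation), so P[π(i) > i] = (n − i)/n. Summing: Σ_{i=1}^{134} (n − i)/n = (0 + 1 + … + 133)/134 = 134(134 − 1)/(2·134) = (134 − 1)/2.
Hence E[X] = Σ_{i=1}^{134} (134 − i)/134 = 133/2 ≈ 66.50000.

E[X] = 133/2 = 66.50000.


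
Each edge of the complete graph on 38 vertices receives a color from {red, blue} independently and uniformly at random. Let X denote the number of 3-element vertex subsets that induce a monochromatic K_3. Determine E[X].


Let X = Σ_S X_S over the C(38, 3) = 8436 subsets S of size 3, where X_S = 1 if the K_3 on S is monochromatic.
For a fixed S, the K_3 on S has C(3, 2) = 3 edges. P[all 3 edges red] = (1/2)^3, and likewise for blue, so P[monochromatic] = 2·(1/2)^3 = 2^{1 − 3} = 1/4.
By linearity: E[X] = C(38, 3) · 2^{1 − 3} = 8436 · 1/4 = 2109.
Numerically: E[X] ≈ 2109.0000.

E[X] = C(38,3)·2^(1−C(3,2)) = 2109 ≈ 2109.0000.


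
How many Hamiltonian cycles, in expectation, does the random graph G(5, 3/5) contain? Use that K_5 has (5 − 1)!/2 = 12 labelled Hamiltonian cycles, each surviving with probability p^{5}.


K_5 has (5 − 1)!/2 = 12 labelled Hamiltonian cycles.
For each such Hamiltonian cycle H, let X_H = 1 if all 5 edges of H are present in G. Then P[X_H = 1] = p^{5} = (3/5)^{5} = 243/3125.
By linearity of expectation: E[X] = Σ_H E[X_H] = 12 · p^{5} = 12 · 243/3125 = 2916/3125.
Numerically: E[X] ≈ 0.93312.

E[X] = 12 · (3/5)^{5} = 2916/3125 ≈ 0.93312.


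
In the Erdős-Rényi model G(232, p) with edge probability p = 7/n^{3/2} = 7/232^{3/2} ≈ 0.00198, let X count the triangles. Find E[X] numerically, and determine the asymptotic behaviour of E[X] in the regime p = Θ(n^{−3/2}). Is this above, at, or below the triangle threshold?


Number of potential triangles: C(232, 3) = 2054360.
Each occurs with probability p³ ≈ (0.00198)³ ≈ 7.77317e-09.
By linearity: E[X] = C(232, 3)·p³ ≈ 2054360 · 7.77317e-09 ≈ 0.016.
Since α = 3/2 > 1, p = c/n^{3/2} = o(1/n) is below the triangle threshold p ~ 1/n. Asymptotically E[X] ~ (c³/6)·n^{3(1−α)} = (7³/6)·n^{-1.5} → 0, so by Markov's inequality G has no triangles w.h.p.

E[X] ≈ 0.016; in regime p = Θ(1/n^{3/2}) E[X] tends to 0 (below the triangle threshold p ~ 1/n).


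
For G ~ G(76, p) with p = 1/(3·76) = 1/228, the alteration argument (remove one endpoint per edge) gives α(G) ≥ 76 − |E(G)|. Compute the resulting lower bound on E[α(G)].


E[|E(G)|] = C(76, 2)·p = 2850 · (1/228) = 25/2.
E[α(G)] ≥ n − E[|E(G)|] = 76 − 25/2 = 127/2.
Numerically: ≈ 63.500.
(This is only a lower bound; the true E[α(G)] may be larger.)

E[α(G)] ≥ 127/2 ≈ 63.500.


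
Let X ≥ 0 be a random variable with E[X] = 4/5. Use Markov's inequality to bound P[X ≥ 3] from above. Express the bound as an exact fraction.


μ = E[X] = 4/5, a = 3.
Markov: P[X ≥ 3] ≤ μ/a = (4/5)/3 = 4/15.
Numerically: ≈ 0.267.
(Since a = 3 > μ = 0.800, the bound 4/15 is < 1 and informative.)

P[X ≥ 3] ≤ 4/15 ≈ 0.267.


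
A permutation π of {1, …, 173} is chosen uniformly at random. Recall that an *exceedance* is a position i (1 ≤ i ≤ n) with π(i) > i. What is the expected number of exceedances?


Write X = Σ_{i=1}^{173} X_i, where X_i = 1_{π(i) > i}.
For each fixed i, π(i) is uniform over {1, …, 173} (marginal of a uniform permutation), so P[π(i) > i] = (n − i)/n. Summing: Σ_{i=1}^{173} (n − i)/n = (0 + 1 + … + 172)/173 = 173(173 − 1)/(2·173) = (173 − 1)/2.
Hence E[X] = Σ_{i=1}^{173} (173 − i)/173 = 86 ≈ 86.000000.

E[X] = 86 = 86.000000.


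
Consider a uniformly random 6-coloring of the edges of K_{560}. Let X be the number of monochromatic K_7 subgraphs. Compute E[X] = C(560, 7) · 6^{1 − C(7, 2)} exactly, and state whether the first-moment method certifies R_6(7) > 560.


E[X] = C(560, 7) · 6^{1 − 21} = 3300169391659920 · 6^{−20} = 3300169391659920/3656158440062976.
As a reduced fraction: E[X] = 68753528992915/76169967501312 ≈ 0.9026.
Is E[X] < 1? YES.
Since E[X] < 1, there exists a 6-coloring of K_{560} with no monochromatic K_7; hence R_6(7) > 560.

E[X] = 68753528992915/76169967501312 ≈ 0.9026; E[X] < 1, so R_6(7) > 560.


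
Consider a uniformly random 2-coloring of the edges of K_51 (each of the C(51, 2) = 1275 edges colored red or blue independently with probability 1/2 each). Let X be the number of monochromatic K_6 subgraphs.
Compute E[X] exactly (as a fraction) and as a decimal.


Let X = Σ_S X_S over the C(51, 6) = 18009460 subsets S of size 6, where X_S = 1 if the K_6 on S is monochromatic.
For a fixed S, the K_6 on S has C(6, 2) = 15 edges. P[all 15 edges red] = (1/2)^15, and likewise for blue, so P[monochromatic] = 2·(1/2)^15 = 2^{1 − 15} = 1/16384.
By linearity: E[X] = C(51, 6) · 2^{1 − 15} = 18009460 · 1/16384 = 4502365/4096.
Numerically: E[X] ≈ 1099.210.

E[X] = C(51,6)·2^(1−C(6,2)) = 4502365/4096 ≈ 1099.210.


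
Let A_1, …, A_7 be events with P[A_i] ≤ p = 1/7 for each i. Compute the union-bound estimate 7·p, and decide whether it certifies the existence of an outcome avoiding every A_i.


Union bound: P[∪_{i=1}^{7} A_i] ≤ Σ_i P[A_i] ≤ 7·p = 7·(1/7) = 1.
Numerically: 1 ≈ 1.000000.
Is 1 < 1? NO.
Since the bound 1 is ≥ 1, the union bound is uninformative here; it does NOT by itself certify existence.

7·p = 1 ≈ 1.000000; existence NOT certified by the union bound.


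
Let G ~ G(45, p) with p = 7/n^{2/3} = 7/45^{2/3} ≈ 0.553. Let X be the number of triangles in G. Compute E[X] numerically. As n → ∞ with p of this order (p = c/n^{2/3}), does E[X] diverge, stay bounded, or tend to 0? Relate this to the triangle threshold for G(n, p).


Number of potential triangles: C(45, 3) = 14190.
Each occurs with probability p³ ≈ (0.553)³ ≈ 1.69383e-01.
By linearity: E[X] = C(45, 3)·p³ ≈ 14190 · 1.69383e-01 ≈ 2403.541.
Since α = 2/3 < 1, p = c/n^{2/3} ≫ 1/n is above the triangle threshold p ~ 1/n. Asymptotically E[X] ~ (c³/6)·n^{3(1−α)} = (7³/6)·n^{1} → ∞; triangles are abundant w.h.p.

E[X] ≈ 2403.541; in regime p = Θ(1/n^{2/3}) E[X] diverges (above the triangle threshold p ~ 1/n).


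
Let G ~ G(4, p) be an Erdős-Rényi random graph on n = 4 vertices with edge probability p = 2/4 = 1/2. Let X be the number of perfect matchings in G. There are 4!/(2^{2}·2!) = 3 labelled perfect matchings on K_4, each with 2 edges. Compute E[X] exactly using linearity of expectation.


K_4 has 4!/(2^{2}·2!) = 3 labelled perfect matchings.
For each such perfect matching H, let X_H = 1 if all 2 edges of H are present in G. Then P[X_H = 1] = p^{2} = (1/2)^{2} = 1/4.
By linearity: E[X] = Σ_H E[X_H] = 3 · p^{2} = 3 · 1/4 = 3/4.
Numerically: E[X] ≈ 0.75.

E[X] = 3 · (1/2)^{2} = 3/4 ≈ 0.75.


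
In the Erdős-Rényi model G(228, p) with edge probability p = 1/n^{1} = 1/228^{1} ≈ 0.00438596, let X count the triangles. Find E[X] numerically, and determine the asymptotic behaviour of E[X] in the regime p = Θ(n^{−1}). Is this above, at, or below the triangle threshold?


Number of potential triangles: C(228, 3) = 1949476.
Each occurs with probability p³ ≈ (0.00438596)³ ≈ 8.43714395e-08.
By linearity: E[X] = C(228, 3)·p³ ≈ 1949476 · 8.43714395e-08 ≈ 0.164480.
Here α = 1, so p = 1/n is exactly at the triangle threshold p ~ 1/n. Asymptotically E[X] → c³/6 = 1³/6 = 1/6 ≈ 0.166667, a bounded constant. In this regime the triangle count is asymptotically Poisson(c³/6).

E[X] ≈ 0.164480; in regime p = Θ(1/n^{1}) E[X] stays bounded (at the triangle threshold p ~ 1/n).


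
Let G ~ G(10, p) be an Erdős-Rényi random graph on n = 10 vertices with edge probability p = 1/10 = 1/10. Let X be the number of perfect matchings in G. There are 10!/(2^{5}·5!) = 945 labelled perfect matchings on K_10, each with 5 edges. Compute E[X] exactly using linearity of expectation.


K_10 has 10!/(2^{5}·5!) = 945 labelled perfect matchings.
For each such perfect matching H, let X_H = 1 if all 5 edges of H are present in G. Then P[X_H = 1] = p^{5} = (1/10)^{5} = 1/100000.
By linearity: E[X] = Σ_H E[X_H] = 945 · p^{5} = 945 · 1/100000 = 189/20000.
Numerically: E[X] ≈ 0.00945.

E[X] = 945 · (1/10)^{5} = 189/20000 ≈ 0.00945.


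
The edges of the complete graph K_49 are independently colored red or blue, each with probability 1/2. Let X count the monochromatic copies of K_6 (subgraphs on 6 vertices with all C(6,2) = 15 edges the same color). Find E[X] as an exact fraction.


Let X = Σ_S X_S over the C(49, 6) = 13983816 subsets S of size 6, where X_S = 1 if the K_6 on S is monochromatic.
For a fixed S, the K_6 on S has C(6, 2) = 15 edges. P[all 15 edges red] = (1/2)^15, and likewise for blue, so P[monochromatic] = 2·(1/2)^15 = 2^{1 − 15} = 1/16384.
Summing: E[X] = C(49, 6) · 2^{1 − 15} = 13983816 · 1/16384 = 1747977/2048.
Numerically: E[X] ≈ 853.50439.

E[X] = C(49,6)·2^(1−C(6,2)) = 1747977/2048 ≈ 853.50439.


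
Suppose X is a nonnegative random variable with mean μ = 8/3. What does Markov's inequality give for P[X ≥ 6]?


μ = E[X] = 8/3, a = 6.
Markov: P[X ≥ 6] ≤ μ/a = (8/3)/6 = 4/9.
Numerically: ≈ 0.4444.
(Since a = 6 > μ = 2.6667, the bound 4/9 is < 1 and informative.)

P[X ≥ 6] ≤ 4/9 ≈ 0.4444.


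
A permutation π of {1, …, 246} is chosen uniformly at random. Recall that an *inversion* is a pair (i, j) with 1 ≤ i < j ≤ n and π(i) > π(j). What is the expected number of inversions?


Write X = Σ X_I over the C(246, 2) = 30135 pairs i < j, with X_I the indicator of one inversion.
There are 30135 indicators.
For each fixed pair i < j, the values π(i) and π(j) are two distinct elements of {1, …, 246} in uniformly random order; by symmetry P[π(i) > π(j)] = 1/2.
By linearity: E[X] = 30135 · (1/2) = C(246, 2) · (1/2) = 30135/2 = 30135/2 ≈ 15067.500.

E[X] = 30135/2 = 15067.500.


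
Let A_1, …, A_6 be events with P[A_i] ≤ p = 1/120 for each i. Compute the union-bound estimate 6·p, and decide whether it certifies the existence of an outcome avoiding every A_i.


Union bound: P[∪_{i=1}^{6} A_i] ≤ Σ_i P[A_i] ≤ 6·p = 6·(1/120) = 1/20.
Numerically: 1/20 ≈ 0.05000.
Is 1/20 < 1? YES.
Since P[∪ A_i] ≤ 1/20 < 1, the complement has P[∩ A_i^c] ≥ 1 − 1/20 = 19/20 > 0, so some outcome avoids every A_i.

6·p = 1/20 ≈ 0.05000; existence CERTIFIED by the union bound.


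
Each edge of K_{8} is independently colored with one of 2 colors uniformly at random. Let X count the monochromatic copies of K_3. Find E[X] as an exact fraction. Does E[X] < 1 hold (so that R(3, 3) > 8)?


E[X] = C(8, 3) · 2^{1 − 3} = 56 · 2^{−2} = 56/4.
As a reduced fraction: E[X] = 14 ≈ 14.000000.
Is E[X] < 1? NO.
Since E[X] ≥ 1, the first-moment bound is inconclusive at n = 8; it does NOT by itself certify R(3, 3) > 8.

E[X] = 14 ≈ 14.000000; E[X] ≥ 1; first-moment method inconclusive here.


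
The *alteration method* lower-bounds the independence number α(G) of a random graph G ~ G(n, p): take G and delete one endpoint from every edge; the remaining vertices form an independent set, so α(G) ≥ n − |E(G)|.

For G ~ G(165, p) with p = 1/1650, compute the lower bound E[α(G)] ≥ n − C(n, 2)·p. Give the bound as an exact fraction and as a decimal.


E[|E(G)|] = C(165, 2)·p = 13530 · (1/1650) = 41/5.
E[α(G)] ≥ n − E[|E(G)|] = 165 − 41/5 = 784/5.
Numerically: ≈ 156.8000.
(This is only a lower bound; the true E[α(G)] may be larger.)

E[α(G)] ≥ 784/5 ≈ 156.8000.


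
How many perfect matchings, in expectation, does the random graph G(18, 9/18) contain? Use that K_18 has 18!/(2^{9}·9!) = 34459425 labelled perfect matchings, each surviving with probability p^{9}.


K_18 has 18!/(2^{9}·9!) = 34459425 labelled perfect matchings.
For each such perfect matching H, let X_H = 1 if all 9 edges of H are present in G. Then P[X_H = 1] = p^{9} = (1/2)^{9} = 1/512.
By linearity: E[X] = Σ_H E[X_H] = 34459425 · p^{9} = 34459425 · 1/512 = 34459425/512.
Numerically: E[X] ≈ 6.73e+04.

E[X] = 34459425 · (1/2)^{9} = 34459425/512 ≈ 6.73e+04.


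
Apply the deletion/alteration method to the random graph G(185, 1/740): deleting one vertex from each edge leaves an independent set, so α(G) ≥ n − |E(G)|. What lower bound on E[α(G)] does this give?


E[|E(G)|] = C(185, 2)·p = 17020 · (1/740) = 23.
E[α(G)] ≥ n − E[|E(G)|] = 185 − 23 = 162.
Numerically: ≈ 162.000.
(This is only a lower bound; the true E[α(G)] may be larger.)

E[α(G)] ≥ 162 ≈ 162.000.


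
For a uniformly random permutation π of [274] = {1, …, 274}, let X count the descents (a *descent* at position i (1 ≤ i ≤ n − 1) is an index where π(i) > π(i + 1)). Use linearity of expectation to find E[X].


Write X = Σ X_I over i = 1, …, 273, with X_I the indicator of one descent.
There are 273 indicators.
For each fixed i, the pair (π(i), π(i+1)) is a uniformly random ordered pair of distinct values from {1, …, 274}; by symmetry P[π(i) > π(i+1)] = 1/2.
By linearity: E[X] = 273 · (1/2) = (274 − 1) · (1/2) = 273/2 ≈ 136.50000.

E[X] = 273/2 = 136.50000.


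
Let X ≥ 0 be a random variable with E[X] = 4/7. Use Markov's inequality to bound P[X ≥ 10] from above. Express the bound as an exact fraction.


μ = E[X] = 4/7, a = 10.
Markov: P[X ≥ 10] ≤ μ/a = (4/7)/10 = 2/35.
Numerically: ≈ 0.05714.
(Since a = 10 > μ = 0.57143, the bound 2/35 is < 1 and informative.)

P[X ≥ 10] ≤ 2/35 ≈ 0.05714.


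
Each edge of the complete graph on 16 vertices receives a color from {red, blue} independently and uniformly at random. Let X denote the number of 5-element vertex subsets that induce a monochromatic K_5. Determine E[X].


Let X = Σ_S X_S over the C(16, 5) = 4368 subsets S of size 5, where X_S = 1 if the K_5 on S is monochromatic.
For a fixed S, the K_5 on S has C(5, 2) = 10 edges. P[all 10 edges red] = (1/2)^10, and likewise for blue, so P[monochromatic] = 2·(1/2)^10 = 2^{1 − 10} = 1/512.
By linearity of expectation: E[X] = C(16, 5) · 2^{1 − 10} = 4368 · 1/512 = 273/32.
Numerically: E[X] ≈ 8.531250.

E[X] = C(16,5)·2^(1−C(5,2)) = 273/32 ≈ 8.531250.


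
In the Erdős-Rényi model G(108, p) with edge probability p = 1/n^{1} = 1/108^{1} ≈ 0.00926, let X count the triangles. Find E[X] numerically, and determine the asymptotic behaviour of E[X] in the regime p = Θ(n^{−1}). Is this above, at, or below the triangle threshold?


Number of potential triangles: C(108, 3) = 204156.
Each occurs with probability p³ ≈ (0.00926)³ ≈ 7.93832e-07.
By linearity: E[X] = C(108, 3)·p³ ≈ 204156 · 7.93832e-07 ≈ 0.162.
Here α = 1, so p = 1/n is exactly at the triangle threshold p ~ 1/n. Asymptotically E[X] → c³/6 = 1³/6 = 1/6 ≈ 0.167, a bounded constant. In this regime the triangle count is asymptotically Poisson(c³/6).

E[X] ≈ 0.162; in regime p = Θ(1/n^{1}) E[X] stays bounded (at the triangle threshold p ~ 1/n).


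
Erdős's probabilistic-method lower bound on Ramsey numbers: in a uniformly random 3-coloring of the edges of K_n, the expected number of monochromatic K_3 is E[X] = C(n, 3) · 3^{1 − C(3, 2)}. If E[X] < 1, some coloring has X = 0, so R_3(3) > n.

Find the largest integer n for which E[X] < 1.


We need C(n, 3) · 3^{1 − 3} < 1, i.e. C(n, 3) < 3^{3 − 1} = 9.
Check values of n near the boundary:
  n = 3: C(3, 3) = 1; 1 < 9? YES
  n = 4: C(4, 3) = 4; 4 < 9? YES
  n = 5: C(5, 3) = 10; 10 < 9? NO
  n = 6: C(6, 3) = 20; 20 < 9? NO
The largest n with C(n, 3) < 9 is n = 4 (where E[X] = 4/9 ≈ 0.4444444). Hence R_3(3) > 4, i.e. R_3(3) ≥ 5.

Largest n = 4; hence R_3(3) > 4.


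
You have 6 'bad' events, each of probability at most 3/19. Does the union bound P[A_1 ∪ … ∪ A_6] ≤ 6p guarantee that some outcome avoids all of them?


Union bound: P[∪_{i=1}^{6} A_i] ≤ Σ_i P[A_i] ≤ 6·p = 6·(3/19) = 18/19.
Numerically: 18/19 ≈ 0.947368.
Is 18/19 < 1? YES.
Since P[∪ A_i] ≤ 18/19 < 1, the complement has P[∩ A_i^c] ≥ 1 − 18/19 = 1/19 > 0, so some outcome avoids every A_i.

6·p = 18/19 ≈ 0.947368; existence CERTIFIED by the union bound.


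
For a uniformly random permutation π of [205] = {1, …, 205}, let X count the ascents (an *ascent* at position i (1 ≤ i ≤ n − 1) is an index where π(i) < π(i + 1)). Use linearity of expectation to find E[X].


Write X = Σ X_I over i = 1, …, 204, with X_I the indicator of one ascent.
There are 204 indicators.
For each fixed i, the pair (π(i), π(i+1)) is a uniformly random ordered pair of distinct values from {1, …, 205}; by symmetry P[π(i) < π(i+1)] = 1/2.
By linearity: E[X] = 204 · (1/2) = (205 − 1) · (1/2) = 102 ≈ 102.000.

E[X] = 102 = 102.000.


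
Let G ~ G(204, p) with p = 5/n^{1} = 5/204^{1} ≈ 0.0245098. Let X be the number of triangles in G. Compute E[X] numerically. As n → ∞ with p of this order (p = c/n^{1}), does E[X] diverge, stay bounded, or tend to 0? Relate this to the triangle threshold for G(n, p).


Number of potential triangles: C(204, 3) = 1394204.
Each occurs with probability p³ ≈ (0.0245098)³ ≈ 1.47237865e-05.
By linearity: E[X] = C(204, 3)·p³ ≈ 1394204 · 1.47237865e-05 ≈ 20.527962.
Here α = 1, so p = 5/n is exactly at the triangle threshold p ~ 1/n. Asymptotically E[X] → c³/6 = 5³/6 = 125/6 ≈ 20.833333, a bounded constant. In this regime the triangle count is asymptotically Poisson(c³/6).

E[X] ≈ 20.527962; in regime p = Θ(1/n^{1}) E[X] stays bounded (at the triangle threshold p ~ 1/n).


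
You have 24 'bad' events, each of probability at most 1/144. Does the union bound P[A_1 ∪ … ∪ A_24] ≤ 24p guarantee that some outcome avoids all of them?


Union bound: P[∪_{i=1}^{24} A_i] ≤ Σ_i P[A_i] ≤ 24·p = 24·(1/144) = 1/6.
Numerically: 1/6 ≈ 0.166667.
Is 1/6 < 1? YES.
Since P[∪ A_i] ≤ 1/6 < 1, the complement has P[∩ A_i^c] ≥ 1 − 1/6 = 5/6 > 0, so some outcome avoids every A_i.

24·p = 1/6 ≈ 0.166667; existence CERTIFIED by the union bound.


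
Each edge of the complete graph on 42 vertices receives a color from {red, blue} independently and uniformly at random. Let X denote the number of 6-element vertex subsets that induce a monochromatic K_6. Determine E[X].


Let X = Σ_S X_S over the C(42, 6) = 5245786 subsets S of size 6, where X_S = 1 if the K_6 on S is monochromatic.
For a fixed S, the K_6 on S has C(6, 2) = 15 edges. P[all 15 edges red] = (1/2)^15, and likewise for blue, so P[monochromatic] = 2·(1/2)^15 = 2^{1 − 15} = 1/16384.
By linearity: E[X] = C(42, 6) · 2^{1 − 15} = 5245786 · 1/16384 = 2622893/8192.
Numerically: E[X] ≈ 320.17737.

E[X] = C(42,6)·2^(1−C(6,2)) = 2622893/8192 ≈ 320.17737.


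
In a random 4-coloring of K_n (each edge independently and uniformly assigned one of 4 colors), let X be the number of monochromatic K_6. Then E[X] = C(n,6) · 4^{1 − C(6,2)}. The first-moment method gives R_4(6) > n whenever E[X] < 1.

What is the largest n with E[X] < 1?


We need C(n, 6) · 4^{1 − 15} < 1, i.e. C(n, 6) < 4^{15 − 1} = 268435456.
Check values of n near the boundary:
  n = 73: C(73, 6) = 170230452; 170230452 < 268435456? YES
  n = 74: C(74, 6) = 185250786; 185250786 < 268435456? YES
  n = 75: C(75, 6) = 201359550; 201359550 < 268435456? YES
  n = 76: C(76, 6) = 218618940; 218618940 < 268435456? YES
  n = 77: C(77, 6) = 237093780; 237093780 < 268435456? YES
  n = 78: C(78, 6) = 256851595; 256851595 < 268435456? YES
  n = 79: C(79, 6) = 277962685; 277962685 < 268435456? NO
The largest n with C(n, 6) < 268435456 is n = 78 (where E[X] = 256851595/268435456 ≈ 0.9568468). Hence R_4(6) > 78, i.e. R_4(6) ≥ 79.

Largest n = 78; hence R_4(6) > 78.


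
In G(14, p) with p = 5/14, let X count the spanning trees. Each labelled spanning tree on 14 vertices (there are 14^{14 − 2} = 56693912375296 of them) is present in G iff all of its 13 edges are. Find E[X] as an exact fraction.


K_14 has 14^{14 − 2} = 56693912375296 labelled spanning trees.
For each such spanning tree H, let X_H = 1 if all 13 edges of H are present in G. Then P[X_H = 1] = p^{13} = (5/14)^{13} = 1220703125/793714773254144.
By linearity of expectation: E[X] = Σ_H E[X_H] = 56693912375296 · p^{13} = 56693912375296 · 1220703125/793714773254144 = 1220703125/14.
Numerically: E[X] ≈ 8.7193e+07.

E[X] = 56693912375296 · (5/14)^{13} = 1220703125/14 ≈ 8.7193e+07.


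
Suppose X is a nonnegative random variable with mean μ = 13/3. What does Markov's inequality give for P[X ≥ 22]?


μ = E[X] = 13/3, a = 22.
Markov: P[X ≥ 22] ≤ μ/a = (13/3)/22 = 13/66.
Numerically: ≈ 0.1970.
(Since a = 22 > μ = 4.3333, the bound 13/66 is < 1 and informative.)

P[X ≥ 22] ≤ 13/66 ≈ 0.1970.
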